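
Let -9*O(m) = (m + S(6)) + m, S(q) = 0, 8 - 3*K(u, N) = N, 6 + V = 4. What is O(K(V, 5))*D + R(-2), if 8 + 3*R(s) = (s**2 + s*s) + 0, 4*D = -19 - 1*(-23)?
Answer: -2/9 ≈ -0.22222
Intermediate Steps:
V = -2 (V = -6 + 4 = -2)
K(u, N) = 8/3 - N/3
D = 1 (D = (-19 - 1*(-23))/4 = (-19 + 23)/4 = (1/4)*4 = 1)
R(s) = -8/3 + 2*s**2/3 (R(s) = -8/3 + ((s**2 + s*s) + 0)/3 = -8/3 + ((s**2 + s**2) + 0)/3 = -8/3 + (2*s**2 + 0)/3 = -8/3 + (2*s**2)/3 = -8/3 + 2*s**2/3)
O(m) = -2*m/9 (O(m) = -((m + 0) + m)/9 = -(m + m)/9 = -2*m/9)
O(K(V, 5))*D + R(-2) = -2*(8/3 - 1/3*5)/9*1 + (-8/3 + (2/3)*(-2)**2) = -2*(8/3 - 5/3)/9*1 + (-8/3 + (2/3)*4) = -2/9*1*1 + (-8/3 + 8/3) = -2/9*1 + 0 = -2/9 + 0 = -2/9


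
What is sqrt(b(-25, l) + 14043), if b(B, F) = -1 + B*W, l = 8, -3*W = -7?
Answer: sqrt(125853)/3 ≈ 118.25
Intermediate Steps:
W = 7/3 (W = -1/3*(-7) = 7/3 ≈ 2.3333)
b(B, F) = -1 + 7*B/3 (b(B, F) = -1 + B*(7/3) = -1 + 7*B/3)
sqrt(b(-25, l) + 14043) = sqrt((-1 + (7/3)*(-25)) + 14043) = sqrt((-1 - 175/3) + 14043) = sqrt(-178/3 + 14043) = sqrt(41951/3) = sqrt(125853)/3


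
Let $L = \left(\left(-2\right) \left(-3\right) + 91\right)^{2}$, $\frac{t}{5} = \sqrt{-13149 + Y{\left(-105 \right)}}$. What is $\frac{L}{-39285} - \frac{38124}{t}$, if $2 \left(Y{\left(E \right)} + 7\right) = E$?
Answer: $- \frac{97}{405} + \frac{38124 i \sqrt{52834}}{132085} \approx -0.23951 + 66.344 i$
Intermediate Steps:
$Y{\left(E \right)} = -7 + \frac{E}{2}$
$t = \frac{5 i \sqrt{52834}}{2}$ ($t = 5 \sqrt{-13149 + \left(-7 + \frac{1}{2} \left(-105\right)\right)} = 5 \sqrt{-13149 - \frac{119}{2}} = 5 \sqrt{- \frac{26417}{2}} = 5 \frac{i \sqrt{52834}}{2} = \frac{5 i \sqrt{52834}}{2} \approx 574.64 i$)
$L = 9409$ ($L = \left(6 + 91\right)^{2} = 97^{2} = 9409$)
$\frac{L}{-39285} - \frac{38124}{t} = \frac{9409}{-39285} - \frac{38124}{\frac{5}{2} i \sqrt{52834}} = 9409 \left(- \frac{1}{39285}\right) - 38124 \left(- \frac{i \sqrt{52834}}{132085}\right) = - \frac{97}{405} + \frac{38124 i \sqrt{52834}}{132085}$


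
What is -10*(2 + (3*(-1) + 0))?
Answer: 10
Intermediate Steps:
-10*(2 + (3*(-1) + 0)) = -10*(2 + (-3 + 0)) = -10*(2 - 3) = -10*(-1) = 10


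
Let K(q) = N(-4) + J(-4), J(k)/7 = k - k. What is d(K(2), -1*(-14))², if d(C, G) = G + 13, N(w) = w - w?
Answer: 729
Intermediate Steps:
N(w) = 0
J(k) = 0 (J(k) = 7*(k - k) = 7*0 = 0)
K(q) = 0 (K(q) = 0 + 0 = 0)
d(C, G) = 13 + G
d(K(2), -1*(-14))² = (13 - 1*(-14))² = (13 + 14)² = 27² = 729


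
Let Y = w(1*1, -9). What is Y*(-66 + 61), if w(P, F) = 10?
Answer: -50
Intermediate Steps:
Y = 10
Y*(-66 + 61) = 10*(-66 + 61) = 10*(-5) = -50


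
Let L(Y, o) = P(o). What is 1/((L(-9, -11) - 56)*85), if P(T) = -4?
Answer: -1/5100 ≈ -0.00019608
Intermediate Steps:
L(Y, o) = -4
1/((L(-9, -11) - 56)*85) = 1/((-4 - 56)*85) = 1/(-60*85) = 1/(-5100) = -1/5100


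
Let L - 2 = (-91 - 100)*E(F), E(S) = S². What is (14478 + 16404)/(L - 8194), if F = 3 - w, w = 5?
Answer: -15441/4478 ≈ -3.4482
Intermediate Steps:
F = -2 (F = 3 - 1*5 = 3 - 5 = -2)
L = -762 (L = 2 + (-91 - 100)*(-2)² = 2 - 191*4 = 2 - 764 = -762)
(14478 + 16404)/(L - 8194) = (14478 + 16404)/(-762 - 8194) = 30882/(-8956) = 30882*(-1/8956) = -15441/4478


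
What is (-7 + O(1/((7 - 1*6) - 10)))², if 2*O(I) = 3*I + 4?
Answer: 961/36 ≈ 26.694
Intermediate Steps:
O(I) = 2 + 3*I/2 (O(I) = (3*I + 4)/2 = (4 + 3*I)/2 = 2 + 3*I/2)
(-7 + O(1/((7 - 1*6) - 10)))² = (-7 + (2 + 3/(2*((7 - 1*6) - 10))))² = (-7 + (2 + 3/(2*((7 - 6) - 10))))² = (-7 + (2 + 3/(2*(1 - 10))))² = (-7 + (2 + (3/2)/(-9)))² = (-7 + (2 + (3/2)*(-⅑)))² = (-7 + (2 - ⅙))² = (-7 + 11/6)² = (-31/6)² = 961/36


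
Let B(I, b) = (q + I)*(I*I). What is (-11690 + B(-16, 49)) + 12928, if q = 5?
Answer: -1578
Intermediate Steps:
B(I, b) = I**2*(5 + I) (B(I, b) = (5 + I)*(I*I) = (5 + I)*I**2 = I**2*(5 + I))
(-11690 + B(-16, 49)) + 12928 = (-11690 + (-16)**2*(5 - 16)) + 12928 = (-11690 + 256*(-11)) + 12928 = (-11690 - 2816) + 12928 = -14506 + 12928 = -1578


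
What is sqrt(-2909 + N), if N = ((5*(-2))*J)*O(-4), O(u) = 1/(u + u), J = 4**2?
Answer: 3*I*sqrt(321) ≈ 53.749*I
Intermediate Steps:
J = 16
O(u) = 1/(2*u)
N = 20 (N = ((5*(-2))*16)*((1/2)/(-4)) = (-10*16)*((1/2)*(-1/4)) = -160*(-1/8) = 20)
sqrt(-2909 + N) = sqrt(-2909 + 20) = sqrt(-2889) = 3*I*sqrt(321)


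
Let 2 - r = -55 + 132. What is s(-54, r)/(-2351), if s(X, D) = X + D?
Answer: 129/2351 ≈ 0.054870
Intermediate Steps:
r = -75 (r = 2 - (-55 + 132) = 2 - 1*77 = 2 - 77 = -75)
s(X, D) = D + X
s(-54, r)/(-2351) = (-75 - 54)/(-2351) = -129*(-1/2351) = 129/2351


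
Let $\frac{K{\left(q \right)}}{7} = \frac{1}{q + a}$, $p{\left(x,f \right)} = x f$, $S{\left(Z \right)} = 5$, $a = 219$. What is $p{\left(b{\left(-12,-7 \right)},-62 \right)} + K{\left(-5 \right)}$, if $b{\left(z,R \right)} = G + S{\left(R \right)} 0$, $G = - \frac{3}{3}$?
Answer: $\frac{13275}{214} \approx 62.033$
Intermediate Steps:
$G = -1$ ($G = \left(-3\right) \frac{1}{3} = -1$)
$b{\left(z,R \right)} = -1$ ($b{\left(z,R \right)} = -1 + 5 \cdot 0 = -1 + 0 = -1$)
$p{\left(x,f \right)} = f x$
$K{\left(q \right)} = \frac{7}{219 + q}$ ($K{\left(q \right)} = \frac{7}{q + 219} = \frac{7}{219 + q}$)
$p{\left(b{\left(-12,-7 \right)},-62 \right)} + K{\left(-5 \right)} = \left(-62\right) \left(-1\right) + \frac{7}{219 - 5} = 62 + \frac{7}{214} = \frac{13275}{214}$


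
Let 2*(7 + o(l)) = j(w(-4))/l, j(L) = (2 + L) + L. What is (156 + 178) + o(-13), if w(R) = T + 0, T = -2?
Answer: 4252/13 ≈ 327.08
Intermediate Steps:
w(R) = -2 (w(R) = -2 + 0 = -2)
j(L) = 2 + 2*L
o(l) = -7 - 1/l (o(l) = -7 + ((2 + 2*(-2))/l)/2 = -7 + ((2 - 4)/l)/2 = -7 + (-2/l)/2 = -7 - 1/l)
(156 + 178) + o(-13) = (156 + 178) + (-7 - 1/(-13)) = 334 + (-7 - 1*(-1/13)) = 334 + (-7 + 1/13) = 334 - 90/13 = 4252/13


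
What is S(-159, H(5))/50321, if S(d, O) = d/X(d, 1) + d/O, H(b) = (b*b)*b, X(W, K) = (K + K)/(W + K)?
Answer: 1569966/6290125 ≈ 0.24959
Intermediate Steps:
X(W, K) = 2*K/(K + W) (X(W, K) = (2*K)/(K + W) = 2*K/(K + W))
H(b) = b**3 (H(b) = b**2*b = b**3)
S(d, O) = d/O + d*(1/2 + d/2) (S(d, O) = d/((2*1/(1 + d))) + d/O = d/((2/(1 + d))) + d/O = d*(1/2 + d/2) + d/O = d/O + d*(1/2 + d/2))
S(-159, H(5))/50321 = ((1/2)*(-159)*(2 + 5**3*(1 - 159))/5**3)/50321 = ((1/2)*(-159)*(2 + 125*(-158))/125)*(1/50321) = ((1/2)*(-159)*(1/125)*(2 - 19750))*(1/50321) = ((1/2)*(-159)*(1/125)*(-19748))*(1/50321) = (1569966/125)*(1/50321) = 1569966/6290125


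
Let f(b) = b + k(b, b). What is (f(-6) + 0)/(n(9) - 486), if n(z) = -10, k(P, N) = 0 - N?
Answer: 0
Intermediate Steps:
k(P, N) = -N
f(b) = 0 (f(b) = b - b = 0)
(f(-6) + 0)/(n(9) - 486) = (0 + 0)/(-10 - 486) = 0/(-496) = 0*(-1/496) = 0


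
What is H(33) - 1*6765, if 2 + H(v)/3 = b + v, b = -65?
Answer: -6867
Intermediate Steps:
H(v) = -201 + 3*v (H(v) = -6 + 3*(-65 + v) = -6 + (-195 + 3*v) = -201 + 3*v)
H(33) - 1*6765 = (-201 + 3*33) - 1*6765 = (-201 + 99) - 6765 = -102 - 6765 = -6867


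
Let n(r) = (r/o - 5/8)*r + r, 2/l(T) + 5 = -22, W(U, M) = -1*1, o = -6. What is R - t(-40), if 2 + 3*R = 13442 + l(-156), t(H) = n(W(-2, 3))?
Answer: 2903375/648 ≈ 4480.5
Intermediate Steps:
W(U, M) = -1
l(T) = -2/27 (l(T) = 2/(-5 - 22) = 2/(-27) = 2*(-1/27) = -2/27)
n(r) = r + r*(-5/8 - r/6) (n(r) = (r/(-6) - 5/8)*r + r = (r*(-1/6) - 5*1/8)*r + r = (-r/6 - 5/8)*r + r = (-5/8 - r/6)*r + r = r*(-5/8 - r/6) + r = r + r*(-5/8 - r/6))
t(H) = -13/24 (t(H) = (1/24)*(-1)*(9 - 4*(-1)) = (1/24)*(-1)*(9 + 4) = (1/24)*(-1)*13 = -13/24)
R = 362878/81 (R = -2/3 + (13442 - 2/27)/3 = -2/3 + (1/3)*(362932/27) = -2/3 + 362932/81 = 362878/81 ≈ 4480.0)
R - t(-40) = 362878/81 - 1*(-13/24) = 362878/81 + 13/24 = 2903375/648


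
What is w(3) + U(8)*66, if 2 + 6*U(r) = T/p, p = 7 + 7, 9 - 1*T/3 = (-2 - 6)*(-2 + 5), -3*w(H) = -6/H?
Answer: 2371/42 ≈ 56.452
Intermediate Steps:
w(H) = 2/H (w(H) = -(-2)/H = 2/H)
T = 99 (T = 27 - 3*(-2 - 6)*(-2 + 5) = 27 - (-24)*3 = 27 - 3*(-24) = 27 + 72 = 99)
p = 14
U(r) = 71/84 (U(r) = -⅓ + (99/14)/6 = -⅓ + (99*(1/14))/6 = -⅓ + (⅙)*(99/14) = -⅓ + 33/28 = 71/84)
w(3) + U(8)*66 = 2/3 + (71/84)*66 = 2*(⅓) + 781/14 = ⅔ + 781/14 = 2371/42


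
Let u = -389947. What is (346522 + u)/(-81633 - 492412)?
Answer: 8685/114809 ≈ 0.075647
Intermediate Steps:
(346522 + u)/(-81633 - 492412) = (346522 - 389947)/(-81633 - 492412) = -43425/(-574045) = -43425*(-1/574045) = 8685/114809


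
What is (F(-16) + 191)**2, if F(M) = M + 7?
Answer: 33124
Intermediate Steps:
F(M) = 7 + M
(F(-16) + 191)**2 = ((7 - 16) + 191)**2 = (-9 + 191)**2 = 182**2 = 33124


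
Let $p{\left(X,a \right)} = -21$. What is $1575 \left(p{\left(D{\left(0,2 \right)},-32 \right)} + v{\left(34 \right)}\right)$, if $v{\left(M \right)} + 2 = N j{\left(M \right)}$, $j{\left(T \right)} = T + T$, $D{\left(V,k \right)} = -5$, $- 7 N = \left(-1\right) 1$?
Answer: $-20925$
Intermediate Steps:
$N = \frac{1}{7}$ ($N = - \frac{\left(-1\right) 1}{7} = \left(- \frac{1}{7}\right) \left(-1\right) = \frac{1}{7} \approx 0.14286$)
$j{\left(T \right)} = 2 T$
$v{\left(M \right)} = -2 + \frac{2 M}{7}$
$1575 \left(p{\left(D{\left(0,2 \right)},-32 \right)} + v{\left(34 \right)}\right) = 1575 \left(-21 + \left(-2 + \frac{2}{7} \cdot 34\right)\right) = 1575 \left(-21 + \left(-2 + \frac{68}{7}\right)\right) = 1575 \left(-21 + \frac{54}{7}\right) = 1575 \left(- \frac{93}{7}\right) = -20925$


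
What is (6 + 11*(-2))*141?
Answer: -2256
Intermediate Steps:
(6 + 11*(-2))*141 = (6 - 22)*141 = -16*141 = -2256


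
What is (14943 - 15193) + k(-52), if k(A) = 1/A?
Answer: -13001/52 ≈ -250.02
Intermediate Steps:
(14943 - 15193) + k(-52) = (14943 - 15193) + 1/(-52) = -250 - 1/52 = -13001/52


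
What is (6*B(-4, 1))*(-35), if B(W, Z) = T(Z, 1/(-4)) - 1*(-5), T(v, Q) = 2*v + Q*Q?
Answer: -11865/8 ≈ -1483.1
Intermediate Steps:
T(v, Q) = Q² + 2*v (T(v, Q) = 2*v + Q² = Q² + 2*v)
B(W, Z) = 81/16 + 2*Z (B(W, Z) = ((1/(-4))² + 2*Z) - 1*(-5) = ((-¼)² + 2*Z) + 5 = (1/16 + 2*Z) + 5 = 81/16 + 2*Z)
(6*B(-4, 1))*(-35) = (6*(81/16 + 2*1))*(-35) = (6*(81/16 + 2))*(-35) = (6*(113/16))*(-35) = (339/8)*(-35) = -11865/8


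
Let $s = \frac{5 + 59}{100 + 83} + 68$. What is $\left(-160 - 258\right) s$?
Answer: $- \frac{5228344}{183} \approx -28570.0$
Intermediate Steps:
$s = \frac{12508}{183}$ ($s = \frac{64}{183} + 68 = \frac{12508}{183} \approx 68.35$)
$\left(-160 - 258\right) s = \left(-160 - 258\right) \frac{12508}{183} = \left(-418\right) \frac{12508}{183} = - \frac{5228344}{183}$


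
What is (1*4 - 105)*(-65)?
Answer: 6565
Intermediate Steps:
(1*4 - 105)*(-65) = (4 - 105)*(-65) = -101*(-65) = 6565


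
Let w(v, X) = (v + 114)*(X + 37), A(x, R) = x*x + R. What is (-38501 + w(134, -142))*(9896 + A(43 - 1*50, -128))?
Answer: -633598997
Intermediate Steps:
A(x, R) = R + x² (A(x, R) = x² + R = R + x²)
w(v, X) = (37 + X)*(114 + v) (w(v, X) = (114 + v)*(37 + X) = (37 + X)*(114 + v))
(-38501 + w(134, -142))*(9896 + A(43 - 1*50, -128)) = (-38501 + (4218 + 37*134 + 114*(-142) - 142*134))*(9896 + (-128 + (43 - 1*50)²)) = (-38501 + (4218 + 4958 - 16188 - 19028))*(9896 + (-128 + (43 - 50)²)) = (-38501 - 26040)*(9896 + (-128 + (-7)²)) = -64541*(9896 + (-128 + 49)) = -64541*(9896 - 79) = -64541*9817 = -633598997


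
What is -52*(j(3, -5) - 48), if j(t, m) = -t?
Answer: 2652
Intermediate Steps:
-52*(j(3, -5) - 48) = -52*(-1*3 - 48) = -52*(-3 - 48) = -52*(-51) = 2652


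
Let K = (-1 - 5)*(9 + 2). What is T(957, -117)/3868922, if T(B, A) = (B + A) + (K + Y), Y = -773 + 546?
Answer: 547/3868922 ≈ 0.00014138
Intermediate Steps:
Y = -227
K = -66 (K = -6*11 = -66)
T(B, A) = -293 + A + B (T(B, A) = (B + A) + (-66 - 227) = (A + B) - 293 = -293 + A + B)
T(957, -117)/3868922 = (-293 - 117 + 957)/3868922 = 547*(1/3868922) = 547/3868922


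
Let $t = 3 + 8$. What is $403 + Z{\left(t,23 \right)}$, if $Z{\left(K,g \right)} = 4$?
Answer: $407$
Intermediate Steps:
$t = 11$
$403 + Z{\left(t,23 \right)} = 403 + 4 = 407$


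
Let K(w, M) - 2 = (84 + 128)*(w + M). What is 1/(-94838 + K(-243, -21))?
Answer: -1/150804 ≈ -6.6311e-6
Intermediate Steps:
K(w, M) = 2 + 212*M + 212*w (K(w, M) = 2 + (84 + 128)*(w + M) = 2 + 212*(M + w) = 2 + (212*M + 212*w) = 2 + 212*M + 212*w)
1/(-94838 + K(-243, -21)) = 1/(-94838 + (2 + 212*(-21) + 212*(-243))) = 1/(-94838 + (2 - 4452 - 51516)) = 1/(-94838 - 55966) = 1/(-150804) = -1/150804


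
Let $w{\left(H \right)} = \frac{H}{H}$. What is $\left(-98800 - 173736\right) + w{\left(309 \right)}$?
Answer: $-272535$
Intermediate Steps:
$w{\left(H \right)} = 1$
$\left(-98800 - 173736\right) + w{\left(309 \right)} = \left(-98800 - 173736\right) + 1 = -272536 + 1 = -272535$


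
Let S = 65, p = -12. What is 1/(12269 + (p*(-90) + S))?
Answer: 1/13414 ≈ 7.4549e-5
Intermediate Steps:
1/(12269 + (p*(-90) + S)) = 1/(12269 + (-12*(-90) + 65)) = 1/(12269 + (1080 + 65)) = 1/(12269 + 1145) = 1/13414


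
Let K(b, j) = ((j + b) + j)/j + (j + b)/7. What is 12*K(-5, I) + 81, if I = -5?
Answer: 699/7 ≈ 99.857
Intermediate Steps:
K(b, j) = b/7 + j/7 + (b + 2*j)/j (K(b, j) = ((b + j) + j)/j + (b + j)*(⅐) = (b + 2*j)/j + (b/7 + j/7) = b/7 + j/7 + (b + 2*j)/j)
12*K(-5, I) + 81 = 12*((-5 + (⅐)*(-5)*(14 - 5 - 5))/(-5)) + 81 = 12*(-(-5 + (⅐)*(-5)*4)/5) + 81 = 12*(-(-5 - 20/7)/5) + 81 = 12*(-⅕*(-55/7)) + 81 = 12*(11/7) + 81 = 132/7 + 81 = 699/7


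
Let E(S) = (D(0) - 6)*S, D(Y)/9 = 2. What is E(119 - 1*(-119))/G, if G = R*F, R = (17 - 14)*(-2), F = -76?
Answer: 119/19 ≈ 6.2632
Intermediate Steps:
D(Y) = 18 (D(Y) = 9*2 = 18)
E(S) = 12*S (E(S) = (18 - 6)*S = 12*S)
R = -6 (R = 3*(-2) = -6)
G = 456 (G = -6*(-76) = 456)
E(119 - 1*(-119))/G = (12*(119 - 1*(-119)))/456 = (12*(119 + 119))*(1/456) = (12*238)*(1/456) = 2856*(1/456) = 119/19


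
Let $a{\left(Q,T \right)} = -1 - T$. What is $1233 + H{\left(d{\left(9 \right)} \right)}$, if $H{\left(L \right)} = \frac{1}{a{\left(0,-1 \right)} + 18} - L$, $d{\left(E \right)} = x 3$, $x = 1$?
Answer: $\frac{22141}{18} \approx 1230.1$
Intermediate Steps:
$d{\left(E \right)} = 3$ ($d{\left(E \right)} = 1 \cdot 3 = 3$)
$H{\left(L \right)} = \frac{1}{18} - L$ ($H{\left(L \right)} = \frac{1}{\left(-1 - -1\right) + 18} - L = \frac{1}{\left(-1 + 1\right) + 18} - L = \frac{1}{0 + 18} - L = \frac{1}{18} - L$)
$1233 + H{\left(d{\left(9 \right)} \right)} = 1233 + \left(\frac{1}{18} - 3\right) = 1233 - \frac{53}{18} = \frac{22141}{18}$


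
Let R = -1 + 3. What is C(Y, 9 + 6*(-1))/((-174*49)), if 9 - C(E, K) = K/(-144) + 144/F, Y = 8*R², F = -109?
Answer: -54109/44608032 ≈ -0.0012130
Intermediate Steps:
R = 2
Y = 32 (Y = 8*2² = 8*4 = 32)
C(E, K) = 1125/109 + K/144 (C(E, K) = 9 - (K/(-144) + 144/(-109)) = 9 - (K*(-1/144) + 144*(-1/109)) = 9 - (-K/144 - 144/109) = 9 - (-144/109 - K/144) = 9 + (144/109 + K/144) = 1125/109 + K/144)
C(Y, 9 + 6*(-1))/((-174*49)) = (1125/109 + (9 + 6*(-1))/144)/((-174*49)) = (1125/109 + (9 - 6)/144)/(-8526) = (1125/109 + (1/144)*3)*(-1/8526) = (1125/109 + 1/48)*(-1/8526) = (54109/5232)*(-1/8526) = -54109/44608032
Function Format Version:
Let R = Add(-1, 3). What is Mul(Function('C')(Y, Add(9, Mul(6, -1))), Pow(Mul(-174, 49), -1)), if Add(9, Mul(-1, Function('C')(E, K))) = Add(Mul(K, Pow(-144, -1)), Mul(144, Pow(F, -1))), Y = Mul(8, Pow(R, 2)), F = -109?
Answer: Rational(-54109, 44608032) ≈ -0.0012130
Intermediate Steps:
R = 2
Y = 32 (Y = Mul(8, Pow(2, 2)) = Mul(8, 4) = 32)
Function('C')(E, K) = Add(Rational(1125, 109), Mul(Rational(1, 144), K)) (Function('C')(E, K) = Add(9, Mul(-1, Add(Mul(K, Pow(-144, -1)), Mul(144, Pow(-109, -1))))) = Add(9, Mul(-1, Add(Mul(K, Rational(-1, 144)), Mul(144, Rational(-1, 109))))) = Add(9, Mul(-1, Add(Mul(Rational(-1, 144), K), Rational(-144, 109)))) = Add(9, Mul(-1, Add(Rational(-144, 109), Mul(Rational(-1, 144), K)))) = Add(9, Add(Rational(144, 109), Mul(Rational(1, 144), K))) = Add(Rational(1125, 109), Mul(Rational(1, 144), K)))
Mul(Function('C')(Y, Add(9, Mul(6, -1))), Pow(Mul(-174, 49), -1)) = Mul(Add(Rational(1125, 109), Mul(Rational(1, 144), Add(9, Mul(6, -1)))), Pow(Mul(-174, 49), -1)) = Mul(Add(Rational(1125, 109), Mul(Rational(1, 144), Add(9, -6))), Pow(-8526, -1)) = Mul(Add(Rational(1125, 109), Mul(Rational(1, 144), 3)), Rational(-1, 8526)) = Mul(Add(Rational(1125, 109), Rational(1, 48)), Rational(-1, 8526)) = Mul(Rational(54109, 5232), Rational(-1, 8526)) = Rational(-54109, 44608032)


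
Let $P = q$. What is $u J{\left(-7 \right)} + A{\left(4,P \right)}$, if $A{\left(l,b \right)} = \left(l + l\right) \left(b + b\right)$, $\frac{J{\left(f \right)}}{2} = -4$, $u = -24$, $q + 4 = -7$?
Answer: $16$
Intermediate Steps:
$q = -11$ ($q = -4 - 7 = -11$)
$P = -11$
$J{\left(f \right)} = -8$ ($J{\left(f \right)} = 2 \left(-4\right) = -8$)
$A{\left(l,b \right)} = 4 b l$ ($A{\left(l,b \right)} = 2 l 2 b = 4 b l$)
$u J{\left(-7 \right)} + A{\left(4,P \right)} = \left(-24\right) \left(-8\right) + 4 \left(-11\right) 4 = 192 - 176 = 16$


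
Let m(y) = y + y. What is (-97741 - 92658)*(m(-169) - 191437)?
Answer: 36513768225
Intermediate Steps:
m(y) = 2*y
(-97741 - 92658)*(m(-169) - 191437) = (-97741 - 92658)*(2*(-169) - 191437) = -190399*(-338 - 191437) = -190399*(-191775) = 36513768225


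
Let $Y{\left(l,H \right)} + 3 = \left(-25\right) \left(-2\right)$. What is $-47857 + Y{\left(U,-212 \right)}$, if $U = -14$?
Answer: $-47810$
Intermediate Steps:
$Y{\left(l,H \right)} = 47$ ($Y{\left(l,H \right)} = -3 - -50 = -3 + 50 = 47$)
$-47857 + Y{\left(U,-212 \right)} = -47857 + 47 = -47810$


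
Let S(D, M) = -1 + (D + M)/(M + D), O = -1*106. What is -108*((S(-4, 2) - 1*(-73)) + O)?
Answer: 3564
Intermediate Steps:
O = -106
S(D, M) = 0 (S(D, M) = -1 + (D + M)/(D + M) = -1 + 1 = 0)
-108*((S(-4, 2) - 1*(-73)) + O) = -108*((0 - 1*(-73)) - 106) = -108*((0 + 73) - 106) = -108*(73 - 106) = -108*(-33) = 3564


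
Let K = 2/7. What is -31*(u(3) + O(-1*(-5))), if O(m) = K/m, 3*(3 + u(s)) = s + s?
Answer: 1023/35 ≈ 29.229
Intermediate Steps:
u(s) = -3 + 2*s/3 (u(s) = -3 + (s + s)/3 = -3 + (2*s)/3 = -3 + 2*s/3)
K = 2/7 (K = 2*(⅐) = 2/7 ≈ 0.28571)
O(m) = 2/(7*m)
-31*(u(3) + O(-1*(-5))) = -31*((-3 + (⅔)*3) + 2/(7*((-1*(-5))))) = -31*((-3 + 2) + (2/7)/5) = -31*(-1 + (2/7)*(⅕)) = -31*(-1 + 2/35) = -31*(-33/35) = 1023/35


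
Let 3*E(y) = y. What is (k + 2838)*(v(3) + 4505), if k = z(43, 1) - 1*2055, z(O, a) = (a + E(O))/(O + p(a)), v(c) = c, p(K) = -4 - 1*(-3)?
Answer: 31782688/9 ≈ 3.5314e+6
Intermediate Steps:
E(y) = y/3
p(K) = -1 (p(K) = -4 + 3 = -1)
z(O, a) = (a + O/3)/(-1 + O) (z(O, a) = (a + O/3)/(O - 1) = (a + O/3)/(-1 + O))
k = -129442/63 (k = (1 + (⅓)*43)/(-1 + 43) - 1*2055 = (1 + 43/3)/42 - 2055 = (1/42)*(46/3) - 2055 = 23/63 - 2055 = -129442/63 ≈ -2054.6)
(k + 2838)*(v(3) + 4505) = (-129442/63 + 2838)*(3 + 4505) = (49352/63)*4508 = 31782688/9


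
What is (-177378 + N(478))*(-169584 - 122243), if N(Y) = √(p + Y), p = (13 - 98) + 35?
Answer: 51763689606 - 583654*√107 ≈ 5.1758e+10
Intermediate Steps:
p = -50 (p = -85 + 35 = -50)
N(Y) = √(-50 + Y)
(-177378 + N(478))*(-169584 - 122243) = (-177378 + √(-50 + 478))*(-169584 - 122243) = (-177378 + √428)*(-291827) = (-177378 + 2*√107)*(-291827) = 51763689606 - 583654*√107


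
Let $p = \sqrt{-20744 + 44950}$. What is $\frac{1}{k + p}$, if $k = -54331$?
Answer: $- \frac{54331}{2951833355} - \frac{7 \sqrt{494}}{2951833355} \approx -1.8459 \cdot 10^{-5}$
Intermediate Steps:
$p = 7 \sqrt{494}$ ($p = \sqrt{24206} = 7 \sqrt{494} \approx 155.58$)
$\frac{1}{k + p} = \frac{1}{-54331 + 7 \sqrt{494}}$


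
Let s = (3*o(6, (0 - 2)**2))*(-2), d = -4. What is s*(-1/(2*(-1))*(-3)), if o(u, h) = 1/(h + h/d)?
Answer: 3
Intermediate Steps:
o(u, h) = 4/(3*h) (o(u, h) = 1/(h + h/(-4)) = 1/(h + h*(-1/4)) = 1/(h - h/4) = 1/(3*h/4) = 4/(3*h))
s = -2 (s = (3*(4/(3*((0 - 2)**2))))*(-2) = (3*(4/(3*((-2)**2))))*(-2) = (3*((4/3)/4))*(-2) = (3*((4/3)*(1/4)))*(-2) = (3*(1/3))*(-2) = 1*(-2) = -2)
s*(-1/(2*(-1))*(-3)) = -2*(-1/(2*(-1)))*(-3) = -2*(-1/(-2))*(-3) = -2*(-1*(-1/2))*(-3) = -(-3) = -2*(-3/2) = 3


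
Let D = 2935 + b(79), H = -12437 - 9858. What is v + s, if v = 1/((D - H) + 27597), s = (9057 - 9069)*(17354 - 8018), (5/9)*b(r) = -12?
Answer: -29579472859/264027 ≈ -1.1203e+5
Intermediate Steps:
b(r) = -108/5 (b(r) = (9/5)*(-12) = -108/5)
H = -22295
D = 14567/5 (D = 2935 - 108/5 = 14567/5 ≈ 2913.4)
s = -112032 (s = -12*9336 = -112032)
v = 5/264027 (v = 1/((14567/5 - 1*(-22295)) + 27597) = 1/((14567/5 + 22295) + 27597) = 1/(126042/5 + 27597) = 1/(264027/5) = 5/264027 ≈ 1.8937e-5)
v + s = 5/264027 - 112032 = -29579472859/264027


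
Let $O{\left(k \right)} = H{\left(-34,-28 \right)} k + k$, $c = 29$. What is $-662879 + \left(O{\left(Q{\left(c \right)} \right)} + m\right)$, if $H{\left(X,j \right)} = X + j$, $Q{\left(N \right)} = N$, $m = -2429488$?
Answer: $-3094136$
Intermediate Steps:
$O{\left(k \right)} = - 61 k$ ($O{\left(k \right)} = \left(-34 - 28\right) k + k = - 62 k + k = - 61 k$)
$-662879 + \left(O{\left(Q{\left(c \right)} \right)} + m\right) = -662879 - 2431257 = -3094136$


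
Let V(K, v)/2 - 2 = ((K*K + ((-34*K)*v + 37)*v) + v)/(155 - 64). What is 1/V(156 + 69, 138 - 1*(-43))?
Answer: -91/501127930 ≈ -1.8159e-7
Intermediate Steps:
V(K, v) = 4 + 2*v/91 + 2*K**2/91 + 2*v*(37 - 34*K*v)/91 (V(K, v) = 4 + 2*(((K*K + ((-34*K)*v + 37)*v) + v)/(155 - 64)) = 4 + 2*(((K**2 + (-34*K*v + 37)*v) + v)/91) = 4 + 2*(((K**2 + (37 - 34*K*v)*v) + v)*(1/91)) = 4 + 2*(((K**2 + v*(37 - 34*K*v)) + v)*(1/91)) = 4 + 2*((v + K**2 + v*(37 - 34*K*v))*(1/91)) = 4 + 2*(v/91 + K**2/91 + v*(37 - 34*K*v)/91) = 4 + (2*v/91 + 2*K**2/91 + 2*v*(37 - 34*K*v)/91) = 4 + 2*v/91 + 2*K**2/91 + 2*v*(37 - 34*K*v)/91)
1/V(156 + 69, 138 - 1*(-43)) = 1/(4 + 2*(156 + 69)**2/91 + 76*(138 - 1*(-43))/91 - 68*(156 + 69)*(138 - 1*(-43))**2/91) = 1/(4 + (2/91)*225**2 + 76*(138 + 43)/91 - 68/91*225*(138 + 43)**2) = 1/(4 + (2/91)*50625 + (76/91)*181 - 68/91*225*181**2) = 1/(4 + 101250/91 + 13756/91 - 68/91*225*32761) = 1/(4 + 101250/91 + 13756/91 - 501243300/91) = 1/(-501127930/91) = -91/501127930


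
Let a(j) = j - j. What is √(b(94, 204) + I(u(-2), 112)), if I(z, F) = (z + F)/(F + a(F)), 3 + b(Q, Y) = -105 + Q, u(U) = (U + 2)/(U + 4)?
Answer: I*√13 ≈ 3.6056*I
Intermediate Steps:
a(j) = 0
u(U) = (2 + U)/(4 + U)
b(Q, Y) = -108 + Q (b(Q, Y) = -3 + (-105 + Q) = -108 + Q)
I(z, F) = (F + z)/F (I(z, F) = (z + F)/(F + 0) = (F + z)/F)
√(b(94, 204) + I(u(-2), 112)) = √((-108 + 94) + (112 + (2 - 2)/(4 - 2))/112) = √(-14 + (112 + 0/2)/112) = √(-14 + (112 + (½)*0)/112) = √(-14 + (112 + 0)/112) = √(-14 + (1/112)*112) = √(-14 + 1) = √(-13) = I*√13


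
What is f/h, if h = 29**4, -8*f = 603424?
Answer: -75428/707281 ≈ -0.10664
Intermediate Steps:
f = -75428 (f = -1/8*603424 = -75428)
h = 707281
f/h = -75428/707281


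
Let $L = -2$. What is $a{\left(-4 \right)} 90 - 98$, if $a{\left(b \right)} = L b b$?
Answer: $-2978$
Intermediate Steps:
$a{\left(b \right)} = - 2 b^{2}$ ($a{\left(b \right)} = - 2 b b = - 2 b^{2}$)
$a{\left(-4 \right)} 90 - 98 = - 2 \left(-4\right)^{2} \cdot 90 - 98 = \left(-2\right) 16 \cdot 90 - 98 = \left(-32\right) 90 - 98 = -2880 - 98 = -2978$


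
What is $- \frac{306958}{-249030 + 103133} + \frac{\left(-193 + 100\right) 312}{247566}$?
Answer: $\frac{385801166}{194188907} \approx 1.9867$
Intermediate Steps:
$- \frac{306958}{-249030 + 103133} + \frac{\left(-193 + 100\right) 312}{247566} = - \frac{306958}{-145897} + \left(-93\right) 312 \cdot \frac{1}{247566} = \left(-306958\right) \left(- \frac{1}{145897}\right) - \frac{156}{1331} = \frac{306958}{145897} - \frac{156}{1331} = \frac{385801166}{194188907}$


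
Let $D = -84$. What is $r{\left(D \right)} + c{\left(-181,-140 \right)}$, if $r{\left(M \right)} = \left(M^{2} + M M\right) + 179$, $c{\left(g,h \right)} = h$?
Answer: $14151$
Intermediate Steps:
$r{\left(M \right)} = 179 + 2 M^{2}$ ($r{\left(M \right)} = \left(M^{2} + M^{2}\right) + 179 = 2 M^{2} + 179 = 179 + 2 M^{2}$)
$r{\left(D \right)} + c{\left(-181,-140 \right)} = \left(179 + 2 \left(-84\right)^{2}\right) - 140 = \left(179 + 2 \cdot 7056\right) - 140 = \left(179 + 14112\right) - 140 = 14291 - 140 = 14151$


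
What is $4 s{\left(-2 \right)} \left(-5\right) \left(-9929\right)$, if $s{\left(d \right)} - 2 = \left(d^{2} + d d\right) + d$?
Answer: $1588640$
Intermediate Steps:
$s{\left(d \right)} = 2 + d + 2 d^{2}$ ($s{\left(d \right)} = 2 + \left(\left(d^{2} + d d\right) + d\right) = 2 + \left(\left(d^{2} + d^{2}\right) + d\right) = 2 + \left(2 d^{2} + d\right) = 2 + \left(d + 2 d^{2}\right) = 2 + d + 2 d^{2}$)
$4 s{\left(-2 \right)} \left(-5\right) \left(-9929\right) = 4 \left(2 - 2 + 2 \left(-2\right)^{2}\right) \left(-5\right) \left(-9929\right) = 4 \left(2 - 2 + 2 \cdot 4\right) \left(-5\right) \left(-9929\right) = 4 \left(2 - 2 + 8\right) \left(-5\right) \left(-9929\right) = 4 \cdot 8 \left(-5\right) \left(-9929\right) = 32 \left(-5\right) \left(-9929\right) = \left(-160\right) \left(-9929\right) = 1588640$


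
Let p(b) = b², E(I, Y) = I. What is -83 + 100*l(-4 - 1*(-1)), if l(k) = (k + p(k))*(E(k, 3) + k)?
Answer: -3683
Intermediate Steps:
l(k) = 2*k*(k + k²) (l(k) = (k + k²)*(k + k) = (k + k²)*(2*k) = 2*k*(k + k²))
-83 + 100*l(-4 - 1*(-1)) = -83 + 100*(2*(-4 - 1*(-1))²*(1 + (-4 - 1*(-1)))) = -83 + 100*(2*(-4 + 1)²*(1 + (-4 + 1))) = -83 + 100*(2*(-3)²*(1 - 3)) = -83 + 100*(2*9*(-2)) = -83 + 100*(-36) = -83 - 3600 = -3683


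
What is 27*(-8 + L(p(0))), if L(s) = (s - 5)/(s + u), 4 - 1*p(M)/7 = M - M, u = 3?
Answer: -6075/31 ≈ -195.97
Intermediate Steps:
p(M) = 28 (p(M) = 28 - 7*(M - M) = 28 - 7*0 = 28 + 0 = 28)
L(s) = (-5 + s)/(3 + s) (L(s) = (s - 5)/(s + 3) = (-5 + s)/(3 + s))
27*(-8 + L(p(0))) = 27*(-8 + (-5 + 28)/(3 + 28)) = 27*(-8 + 23/31) = 27*(-225/31) = -6075/31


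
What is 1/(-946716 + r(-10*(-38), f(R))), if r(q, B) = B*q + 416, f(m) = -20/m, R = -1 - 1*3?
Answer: -1/944400 ≈ -1.0589e-6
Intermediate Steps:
R = -4 (R = -1 - 3 = -4)
r(q, B) = 416 + B*q
1/(-946716 + r(-10*(-38), f(R))) = 1/(-946716 + (416 + (-20/(-4))*(-10*(-38)))) = 1/(-946716 + (416 - 20*(-¼)*380)) = 1/(-946716 + (416 + 5*380)) = 1/(-946716 + (416 + 1900)) = 1/(-946716 + 2316) = 1/(-944400) = -1/944400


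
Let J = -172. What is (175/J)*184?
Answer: -8050/43 ≈ -187.21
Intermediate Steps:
(175/J)*184 = (175/(-172))*184 = (175*(-1/172))*184 = -175/172*184 = -8050/43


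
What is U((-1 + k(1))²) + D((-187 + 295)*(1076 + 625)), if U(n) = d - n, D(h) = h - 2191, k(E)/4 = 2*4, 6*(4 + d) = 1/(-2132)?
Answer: 2309621183/12792 ≈ 1.8055e+5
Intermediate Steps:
d = -51169/12792 (d = -4 + (⅙)/(-2132) = -4 + (⅙)*(-1/2132) = -4 - 1/12792 = -51169/12792 ≈ -4.0001)
k(E) = 32 (k(E) = 4*(2*4) = 4*8 = 32)
D(h) = -2191 + h
U(n) = -51169/12792 - n
U((-1 + k(1))²) + D((-187 + 295)*(1076 + 625)) = (-51169/12792 - (-1 + 32)²) + (-2191 + (-187 + 295)*(1076 + 625)) = (-51169/12792 - 1*31²) + (-2191 + 108*1701) = (-51169/12792 - 1*961) + (-2191 + 183708) = (-51169/12792 - 961) + 181517 = -12344281/12792 + 181517 = 2309621183/12792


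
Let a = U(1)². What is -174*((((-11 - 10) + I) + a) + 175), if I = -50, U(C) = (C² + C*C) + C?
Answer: -19662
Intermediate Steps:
U(C) = C + 2*C² (U(C) = (C² + C²) + C = 2*C² + C = C + 2*C²)
a = 9 (a = (1*(1 + 2*1))² = (1*(1 + 2))² = (1*3)² = 3² = 9)
-174*((((-11 - 10) + I) + a) + 175) = -174*((((-11 - 10) - 50) + 9) + 175) = -174*(((-21 - 50) + 9) + 175) = -174*((-71 + 9) + 175) = -174*(-62 + 175) = -174*113 = -19662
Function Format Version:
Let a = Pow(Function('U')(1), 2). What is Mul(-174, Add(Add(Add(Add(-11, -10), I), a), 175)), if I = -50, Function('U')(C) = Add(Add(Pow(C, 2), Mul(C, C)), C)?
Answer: -19662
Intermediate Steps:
Function('U')(C) = Add(C, Mul(2, Pow(C, 2))) (Function('U')(C) = Add(Add(Pow(C, 2), Pow(C, 2)), C) = Add(Mul(2, Pow(C, 2)), C) = Add(C, Mul(2, Pow(C, 2))))
a = 9 (a = Pow(Mul(1, Add(1, Mul(2, 1))), 2) = Pow(Mul(1, Add(1, 2)), 2) = Pow(Mul(1, 3), 2) = Pow(3, 2) = 9)
Mul(-174, Add(Add(Add(Add(-11, -10), I), a), 175)) = Mul(-174, Add(Add(Add(Add(-11, -10), -50), 9), 175)) = Mul(-174, Add(Add(Add(-21, -50), 9), 175)) = Mul(-174, Add(Add(-71, 9), 175)) = Mul(-174, Add(-62, 175)) = Mul(-174, 113) = -19662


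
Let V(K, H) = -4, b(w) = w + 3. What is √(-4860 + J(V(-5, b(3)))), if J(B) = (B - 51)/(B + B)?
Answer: 5*I*√3106/4 ≈ 69.664*I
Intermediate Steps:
b(w) = 3 + w
J(B) = (-51 + B)/(2*B) (J(B) = (-51 + B)/((2*B)) = (-51 + B)*(1/(2*B)) = (-51 + B)/(2*B))
√(-4860 + J(V(-5, b(3)))) = √(-4860 + (½)*(-51 - 4)/(-4)) = √(-4860 + (½)*(-¼)*(-55)) = √(-4860 + 55/8) = √(-38825/8) = 5*I*√3106/4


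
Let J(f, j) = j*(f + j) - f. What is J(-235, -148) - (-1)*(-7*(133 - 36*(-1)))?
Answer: 55736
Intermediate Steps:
J(f, j) = -f + j*(f + j)
J(-235, -148) - (-1)*(-7*(133 - 36*(-1))) = ((-148)**2 - 1*(-235) - 235*(-148)) - (-1)*(-7*(133 - 36*(-1))) = (21904 + 235 + 34780) - (-1)*(-7*(133 + 36)) = 56919 - (-1)*(-7*169) = 56919 - (-1)*(-1183) = 56919 - 1*1183 = 56919 - 1183 = 55736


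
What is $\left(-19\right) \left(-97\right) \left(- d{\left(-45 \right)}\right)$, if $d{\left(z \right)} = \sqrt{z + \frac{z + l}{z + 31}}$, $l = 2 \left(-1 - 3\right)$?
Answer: $- \frac{1843 i \sqrt{8078}}{14} \approx - 11832.0 i$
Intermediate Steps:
$l = -8$ ($l = 2 \left(-4\right) = -8$)
$d{\left(z \right)} = \sqrt{z + \frac{-8 + z}{31 + z}}$ ($d{\left(z \right)} = \sqrt{z + \frac{z - 8}{z + 31}} = \sqrt{z + \frac{-8 + z}{31 + z}}$)
$\left(-19\right) \left(-97\right) \left(- d{\left(-45 \right)}\right) = \left(-19\right) \left(-97\right) \left(- \sqrt{\frac{-8 - 45 - 45 \left(31 - 45\right)}{31 - 45}}\right) = 1843 \left(- \sqrt{\frac{-8 - 45 - -630}{-14}}\right) = 1843 \left(- \sqrt{- \frac{-8 - 45 + 630}{14}}\right) = 1843 \left(- \sqrt{\left(- \frac{1}{14}\right) 577}\right) = 1843 \left(- \sqrt{- \frac{577}{14}}\right) = 1843 \left(- \frac{i \sqrt{8078}}{14}\right) = - \frac{1843 i \sqrt{8078}}{14}$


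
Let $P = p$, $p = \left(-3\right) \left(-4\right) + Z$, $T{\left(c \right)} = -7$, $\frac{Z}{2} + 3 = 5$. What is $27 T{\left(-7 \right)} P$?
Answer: $-3024$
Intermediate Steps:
$Z = 4$ ($Z = -6 + 2 \cdot 5 = -6 + 10 = 4$)
$p = 16$ ($p = \left(-3\right) \left(-4\right) + 4 = 12 + 4 = 16$)
$P = 16$
$27 T{\left(-7 \right)} P = 27 \left(-7\right) 16 = \left(-189\right) 16 = -3024$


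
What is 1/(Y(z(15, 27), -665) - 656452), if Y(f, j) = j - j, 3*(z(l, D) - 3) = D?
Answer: -1/656452 ≈ -1.5233e-6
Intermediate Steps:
z(l, D) = 3 + D/3
Y(f, j) = 0
1/(Y(z(15, 27), -665) - 656452) = 1/(0 - 656452) = 1/(-656452) = -1/656452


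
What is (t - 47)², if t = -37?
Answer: 7056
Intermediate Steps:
(t - 47)² = (-37 - 47)² = (-84)² = 7056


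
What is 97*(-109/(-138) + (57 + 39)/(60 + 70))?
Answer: 1329773/8970 ≈ 148.25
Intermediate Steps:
97*(-109/(-138) + (57 + 39)/(60 + 70)) = 97*(-109*(-1/138) + 96/130) = 97*(109/138 + 96*(1/130)) = 97*(109/138 + 48/65) = 97*(13709/8970) = 1329773/8970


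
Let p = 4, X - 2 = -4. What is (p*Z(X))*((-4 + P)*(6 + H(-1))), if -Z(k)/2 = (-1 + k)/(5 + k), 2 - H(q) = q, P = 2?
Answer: -144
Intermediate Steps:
X = -2 (X = 2 - 4 = -2)
H(q) = 2 - q
Z(k) = -2*(-1 + k)/(5 + k)
(p*Z(X))*((-4 + P)*(6 + H(-1))) = (4*(2*(1 - 1*(-2))/(5 - 2)))*((-4 + 2)*(6 + (2 - 1*(-1)))) = (4*(2*(1 + 2)/3))*(-2*(6 + (2 + 1))) = (4*(2*(⅓)*3))*(-2*(6 + 3)) = (4*2)*(-2*9) = 8*(-18) = -144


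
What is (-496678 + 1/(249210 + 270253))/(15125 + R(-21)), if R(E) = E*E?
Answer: -258005843913/8085961058 ≈ -31.908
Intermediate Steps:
R(E) = E**2
(-496678 + 1/(249210 + 270253))/(15125 + R(-21)) = (-496678 + 1/(249210 + 270253))/(15125 + (-21)**2) = (-496678 + 1/519463)/(15125 + 441) = (-496678 + 1/519463)/15566 = -258005843913/519463*1/15566 = -258005843913/8085961058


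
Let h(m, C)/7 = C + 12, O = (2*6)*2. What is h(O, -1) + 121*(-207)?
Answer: -24970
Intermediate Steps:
O = 24 (O = 12*2 = 24)
h(m, C) = 84 + 7*C (h(m, C) = 7*(C + 12) = 7*(12 + C) = 84 + 7*C)
h(O, -1) + 121*(-207) = (84 + 7*(-1)) + 121*(-207) = (84 - 7) - 25047 = 77 - 25047 = -24970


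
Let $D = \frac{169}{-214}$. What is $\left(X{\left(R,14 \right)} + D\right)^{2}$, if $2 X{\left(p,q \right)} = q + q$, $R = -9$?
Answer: $\frac{7991929}{45796} \approx 174.51$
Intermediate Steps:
$D = - \frac{169}{214}$ ($D = 169 \left(- \frac{1}{214}\right) = - \frac{169}{214} \approx -0.78972$)
$X{\left(p,q \right)} = q$ ($X{\left(p,q \right)} = \frac{q + q}{2} = \frac{2 q}{2} = q$)
$\left(X{\left(R,14 \right)} + D\right)^{2} = \left(14 - \frac{169}{214}\right)^{2} = \left(\frac{2827}{214}\right)^{2} = \frac{7991929}{45796}$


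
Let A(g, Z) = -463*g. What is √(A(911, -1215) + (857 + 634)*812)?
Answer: √788899 ≈ 888.20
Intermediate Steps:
√(A(911, -1215) + (857 + 634)*812) = √(-463*911 + (857 + 634)*812) = √(-421793 + 1491*812) = √(-421793 + 1210692) = √788899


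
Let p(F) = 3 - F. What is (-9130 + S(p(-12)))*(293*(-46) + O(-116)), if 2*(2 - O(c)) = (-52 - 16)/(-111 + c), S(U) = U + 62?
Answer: 27693905558/227 ≈ 1.2200e+8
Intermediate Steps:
S(U) = 62 + U
O(c) = 2 + 34/(-111 + c) (O(c) = 2 - (-52 - 16)/(2*(-111 + c)) = 2 - (-34)/(-111 + c) = 2 + 34/(-111 + c))
(-9130 + S(p(-12)))*(293*(-46) + O(-116)) = (-9130 + (62 + (3 - 1*(-12))))*(293*(-46) + 2*(-94 - 116)/(-111 - 116)) = (-9130 + (62 + (3 + 12)))*(-13478 + 2*(-210)/(-227)) = (-9130 + (62 + 15))*(-13478 + 2*(-1/227)*(-210)) = (-9130 + 77)*(-13478 + 420/227) = -9053*(-3059086/227) = 27693905558/227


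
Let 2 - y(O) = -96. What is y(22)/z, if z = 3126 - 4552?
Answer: -49/713 ≈ -0.068724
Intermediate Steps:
y(O) = 98 (y(O) = 2 - 1*(-96) = 2 + 96 = 98)
z = -1426
y(22)/z = 98/(-1426) = 98*(-1/1426) = -49/713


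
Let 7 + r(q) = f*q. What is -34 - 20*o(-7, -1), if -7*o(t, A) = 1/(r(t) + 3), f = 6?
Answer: -5484/161 ≈ -34.062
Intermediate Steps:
r(q) = -7 + 6*q
o(t, A) = -1/(7*(-4 + 6*t)) (o(t, A) = -1/(7*((-7 + 6*t) + 3)) = -1/(7*(-4 + 6*t)))
-34 - 20*o(-7, -1) = -34 - (-20)/(-28 + 42*(-7)) = -34 - (-20)/(-28 - 294) = -34 - (-20)/(-322) = -34 - (-20)*(-1)/322 = -34 - 20*1/322 = -34 - 10/161 = -5484/161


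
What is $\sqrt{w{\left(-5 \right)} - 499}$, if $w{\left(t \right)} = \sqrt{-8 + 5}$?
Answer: $\sqrt{-499 + i \sqrt{3}} \approx 0.03877 + 22.338 i$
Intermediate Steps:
$w{\left(t \right)} = i \sqrt{3}$ ($w{\left(t \right)} = \sqrt{-3} = i \sqrt{3}$)
$\sqrt{w{\left(-5 \right)} - 499} = \sqrt{i \sqrt{3} - 499} = \sqrt{-499 + i \sqrt{3}}$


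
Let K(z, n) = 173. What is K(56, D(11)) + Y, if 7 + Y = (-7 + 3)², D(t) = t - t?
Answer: 182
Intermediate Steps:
D(t) = 0
Y = 9 (Y = -7 + (-7 + 3)² = -7 + (-4)² = -7 + 16 = 9)
K(56, D(11)) + Y = 173 + 9 = 182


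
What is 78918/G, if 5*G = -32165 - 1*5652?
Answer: -394590/37817 ≈ -10.434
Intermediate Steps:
G = -37817/5 (G = (-32165 - 1*5652)/5 = (-32165 - 5652)/5 = (1/5)*(-37817) = -37817/5 ≈ -7563.4)
78918/G = 78918/(-37817/5) = 78918*(-5/37817) = -394590/37817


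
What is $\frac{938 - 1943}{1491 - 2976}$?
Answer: $\frac{67}{99} \approx 0.67677$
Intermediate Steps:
$\frac{938 - 1943}{1491 - 2976} = \frac{938 - 1943}{-1485} = \left(-1005\right) \left(- \frac{1}{1485}\right) = \frac{67}{99}$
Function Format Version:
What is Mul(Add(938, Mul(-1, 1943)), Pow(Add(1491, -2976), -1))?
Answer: Rational(67, 99) ≈ 0.67677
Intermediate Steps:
Mul(Add(938, Mul(-1, 1943)), Pow(Add(1491, -2976), -1)) = Mul(Add(938, -1943), Pow(-1485, -1)) = Mul(-1005, Rational(-1, 1485)) = Rational(67, 99)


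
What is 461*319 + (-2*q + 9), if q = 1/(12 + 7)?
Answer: 2794290/19 ≈ 1.4707e+5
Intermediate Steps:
q = 1/19 ≈ 0.052632
461*319 + (-2*q + 9) = 461*319 + (-2*1/19 + 9) = 147059 + (-2/19 + 9) = 147059 + 169/19 = 2794290/19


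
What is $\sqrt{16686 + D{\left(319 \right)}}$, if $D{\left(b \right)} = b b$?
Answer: $\sqrt{118447} \approx 344.16$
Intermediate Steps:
$D{\left(b \right)} = b^{2}$
$\sqrt{16686 + D{\left(319 \right)}} = \sqrt{16686 + 319^{2}} = \sqrt{16686 + 101761} = \sqrt{118447}$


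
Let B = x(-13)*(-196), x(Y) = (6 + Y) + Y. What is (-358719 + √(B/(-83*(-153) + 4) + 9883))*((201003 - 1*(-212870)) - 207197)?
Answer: -74138608044 + 10540476*√613161107/12703 ≈ -7.4118e+10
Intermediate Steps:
x(Y) = 6 + 2*Y
B = 3920 (B = (6 + 2*(-13))*(-196) = (6 - 26)*(-196) = -20*(-196) = 3920)
(-358719 + √(B/(-83*(-153) + 4) + 9883))*((201003 - 1*(-212870)) - 207197) = (-358719 + √(3920/(-83*(-153) + 4) + 9883))*((201003 - 1*(-212870)) - 207197) = (-358719 + √(3920/(12699 + 4) + 9883))*((201003 + 212870) - 207197) = (-358719 + √(3920/12703 + 9883))*(413873 - 207197) = (-358719 + √(3920*(1/12703) + 9883))*206676 = (-358719 + √(3920/12703 + 9883))*206676 = (-358719 + √(125547669/12703))*206676 = (-358719 + 51*√613161107/12703)*206676 = -74138608044 + 10540476*√613161107/12703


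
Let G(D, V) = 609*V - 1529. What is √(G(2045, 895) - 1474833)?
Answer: I*√931307 ≈ 965.04*I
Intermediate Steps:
G(D, V) = -1529 + 609*V
√(G(2045, 895) - 1474833) = √((-1529 + 609*895) - 1474833) = √((-1529 + 545055) - 1474833) = √(543526 - 1474833) = √(-931307) = I*√931307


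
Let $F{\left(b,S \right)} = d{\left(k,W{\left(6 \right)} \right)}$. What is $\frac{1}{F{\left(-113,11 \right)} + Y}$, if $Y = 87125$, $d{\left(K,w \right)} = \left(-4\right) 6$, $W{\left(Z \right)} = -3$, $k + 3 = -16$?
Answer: $\frac{1}{87101} \approx 1.1481 \cdot 10^{-5}$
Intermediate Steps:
$k = -19$ ($k = -3 - 16 = -19$)
$d{\left(K,w \right)} = -24$
$F{\left(b,S \right)} = -24$
$\frac{1}{F{\left(-113,11 \right)} + Y} = \frac{1}{-24 + 87125} = \frac{1}{87101}$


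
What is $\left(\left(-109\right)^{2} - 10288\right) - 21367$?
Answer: $-19774$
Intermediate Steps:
$\left(\left(-109\right)^{2} - 10288\right) - 21367 = \left(11881 - 10288\right) - 21367 = 1593 - 21367 = -19774$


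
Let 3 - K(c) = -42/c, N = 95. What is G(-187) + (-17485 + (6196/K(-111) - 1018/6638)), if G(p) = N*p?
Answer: -10587652735/321943 ≈ -32887.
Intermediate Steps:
K(c) = 3 + 42/c (K(c) = 3 - (-42)/c = 3 + 42/c)
G(p) = 95*p
G(-187) + (-17485 + (6196/K(-111) - 1018/6638)) = 95*(-187) + (-17485 + (6196/(3 + 42/(-111)) - 1018/6638)) = -17765 + (-17485 + (6196/(3 + 42*(-1/111)) - 1018*1/6638)) = -17765 + (-17485 + (6196/(3 - 14/37) - 509/3319)) = -17765 + (-17485 + (6196/(97/37) - 509/3319)) = -17765 + (-17485 + (6196*(37/97) - 509/3319)) = -17765 + (-17485 + (229252/97 - 509/3319)) = -17765 + (-17485 + 760838015/321943) = -17765 - 4868335340/321943 = -10587652735/321943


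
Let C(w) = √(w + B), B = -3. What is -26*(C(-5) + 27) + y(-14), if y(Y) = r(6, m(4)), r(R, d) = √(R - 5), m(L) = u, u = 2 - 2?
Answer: -701 - 52*I*√2 ≈ -701.0 - 73.539*I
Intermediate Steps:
u = 0
m(L) = 0
r(R, d) = √(-5 + R)
C(w) = √(-3 + w) (C(w) = √(w - 3) = √(-3 + w))
y(Y) = 1 (y(Y) = √(-5 + 6) = √1 = 1)
-26*(C(-5) + 27) + y(-14) = -26*(√(-3 - 5) + 27) + 1 = -26*(√(-8) + 27) + 1 = -26*(2*I*√2 + 27) + 1 = -26*(27 + 2*I*√2) + 1 = (-702 - 52*I*√2) + 1 = -701 - 52*I*√2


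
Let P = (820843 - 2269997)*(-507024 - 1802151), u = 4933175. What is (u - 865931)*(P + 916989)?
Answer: 13610426453456518116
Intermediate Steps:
P = 3346350187950 (P = -1449154*(-2309175) = 3346350187950)
(u - 865931)*(P + 916989) = (4933175 - 865931)*(3346350187950 + 916989) = 4067244*3346351104939 = 13610426453456518116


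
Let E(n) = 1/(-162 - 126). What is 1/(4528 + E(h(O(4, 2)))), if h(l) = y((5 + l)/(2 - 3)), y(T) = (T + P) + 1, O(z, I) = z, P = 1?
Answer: 288/1304063 ≈ 0.00022085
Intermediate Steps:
y(T) = 2 + T (y(T) = (T + 1) + 1 = (1 + T) + 1 = 2 + T)
h(l) = -3 - l (h(l) = 2 + (5 + l)/(2 - 3) = 2 + (5 + l)/(-1) = 2 + (5 + l)*(-1) = 2 + (-5 - l) = -3 - l)
E(n) = -1/288 (E(n) = 1/(-288) = -1/288)
1/(4528 + E(h(O(4, 2)))) = 1/(4528 - 1/288) = 1/(1304063/288) = 288/1304063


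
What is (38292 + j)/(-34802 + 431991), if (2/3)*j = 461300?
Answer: 730242/397189 ≈ 1.8385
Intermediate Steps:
j = 691950 (j = (3/2)*461300 = 691950)
(38292 + j)/(-34802 + 431991) = (38292 + 691950)/(-34802 + 431991) = 730242/397189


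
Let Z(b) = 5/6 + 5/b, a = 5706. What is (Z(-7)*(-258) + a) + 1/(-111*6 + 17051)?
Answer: 650926902/114695 ≈ 5675.3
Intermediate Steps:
Z(b) = 5/6 + 5/b (Z(b) = 5*(1/6) + 5/b = 5/6 + 5/b)
(Z(-7)*(-258) + a) + 1/(-111*6 + 17051) = ((5/6 + 5/(-7))*(-258) + 5706) + 1/(-111*6 + 17051) = ((5/6 + 5*(-1/7))*(-258) + 5706) + 1/(-666 + 17051) = ((5/6 - 5/7)*(-258) + 5706) + 1/16385 = ((5/42)*(-258) + 5706) + 1/16385 = (-215/7 + 5706) + 1/16385 = 39727/7 + 1/16385 = 650926902/114695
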